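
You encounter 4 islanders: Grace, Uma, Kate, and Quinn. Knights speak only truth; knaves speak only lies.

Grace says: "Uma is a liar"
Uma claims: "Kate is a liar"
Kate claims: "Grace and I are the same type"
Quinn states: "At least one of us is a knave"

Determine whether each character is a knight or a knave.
Grace is a knight.
Uma is a knave.
Kate is a knight.
Quinn is a knight.

Verification:
- Grace (knight) says "Uma is a liar" - this is TRUE because Uma is a knave.
- Uma (knave) says "Kate is a liar" - this is FALSE (a lie) because Kate is a knight.
- Kate (knight) says "Grace and I are the same type" - this is TRUE because Kate is a knight and Grace is a knight.
- Quinn (knight) says "At least one of us is a knave" - this is TRUE because Uma is a knave.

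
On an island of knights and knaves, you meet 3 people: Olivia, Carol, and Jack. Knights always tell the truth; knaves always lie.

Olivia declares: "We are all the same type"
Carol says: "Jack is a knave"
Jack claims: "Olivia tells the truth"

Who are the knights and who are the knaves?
Olivia is a knave.
Carol is a knight.
Jack is a knave.

Verification:
- Olivia (knave) says "We are all the same type" - this is FALSE (a lie) because Carol is a knight and Olivia and Jack are knaves.
- Carol (knight) says "Jack is a knave" - this is TRUE because Jack is a knave.
- Jack (knave) says "Olivia tells the truth" - this is FALSE (a lie) because Olivia is a knave.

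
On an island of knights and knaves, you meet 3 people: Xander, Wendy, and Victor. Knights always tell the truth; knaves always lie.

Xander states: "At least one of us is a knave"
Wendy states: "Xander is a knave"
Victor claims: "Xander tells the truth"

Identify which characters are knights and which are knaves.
Xander is a knight.
Wendy is a knave.
Victor is a knight.

Verification:
- Xander (knight) says "At least one of us is a knave" - this is TRUE because Wendy is a knave.
- Wendy (knave) says "Xander is a knave" - this is FALSE (a lie) because Xander is a knight.
- Victor (knight) says "Xander tells the truth" - this is TRUE because Xander is a knight.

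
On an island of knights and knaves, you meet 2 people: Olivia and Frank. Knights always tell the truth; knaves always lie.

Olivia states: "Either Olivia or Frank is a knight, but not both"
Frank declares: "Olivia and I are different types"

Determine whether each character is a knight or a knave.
Olivia is a knave.
Frank is a knave.

Verification:
- Olivia (knave) says "Either Olivia or Frank is a knight, but not both" - this is FALSE (a lie) because Olivia is a knave and Frank is a knave.
- Frank (knave) says "Olivia and I are different types" - this is FALSE (a lie) because Frank is a knave and Olivia is a knave.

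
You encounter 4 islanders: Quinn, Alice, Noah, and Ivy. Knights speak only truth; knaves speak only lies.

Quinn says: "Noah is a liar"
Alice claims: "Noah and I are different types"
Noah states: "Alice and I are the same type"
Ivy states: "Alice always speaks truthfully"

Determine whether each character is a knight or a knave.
Quinn is a knight.
Alice is a knight.
Noah is a knave.
Ivy is a knight.

Verification:
- Quinn (knight) says "Noah is a liar" - this is TRUE because Noah is a knave.
- Alice (knight) says "Noah and I are different types" - this is TRUE because Alice is a knight and Noah is a knave.
- Noah (knave) says "Alice and I are the same type" - this is FALSE (a lie) because Noah is a knave and Alice is a knight.
- Ivy (knight) says "Alice always speaks truthfully" - this is TRUE because Alice is a knight.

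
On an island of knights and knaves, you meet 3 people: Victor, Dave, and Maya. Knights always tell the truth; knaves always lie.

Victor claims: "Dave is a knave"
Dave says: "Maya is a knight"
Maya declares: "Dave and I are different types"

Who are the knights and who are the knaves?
Victor is a knight.
Dave is a knave.
Maya is a knave.

Verification:
- Victor (knight) says "Dave is a knave" - this is TRUE because Dave is a knave.
- Dave (knave) says "Maya is a knight" - this is FALSE (a lie) because Maya is a knave.
- Maya (knave) says "Dave and I are different types" - this is FALSE (a lie) because Maya is a knave and Dave is a knave.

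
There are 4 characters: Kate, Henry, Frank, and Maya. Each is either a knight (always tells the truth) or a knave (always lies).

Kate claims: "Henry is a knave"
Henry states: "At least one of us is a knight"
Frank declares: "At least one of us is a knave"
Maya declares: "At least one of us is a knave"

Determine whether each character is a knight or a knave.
Kate is a knave.
Henry is a knight.
Frank is a knight.
Maya is a knight.

Verification:
- Kate (knave) says "Henry is a knave" - this is FALSE (a lie) because Henry is a knight.
- Henry (knight) says "At least one of us is a knight" - this is TRUE because Henry, Frank, and Maya are knights.
- Frank (knight) says "At least one of us is a knave" - this is TRUE because Kate is a knave.
- Maya (knight) says "At least one of us is a knave" - this is TRUE because Kate is a knave.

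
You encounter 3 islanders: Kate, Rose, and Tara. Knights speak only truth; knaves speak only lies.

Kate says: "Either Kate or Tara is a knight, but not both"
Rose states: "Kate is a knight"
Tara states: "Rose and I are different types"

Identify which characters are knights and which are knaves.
Kate is a knave.
Rose is a knave.
Tara is a knave.

Verification:
- Kate (knave) says "Either Kate or Tara is a knight, but not both" - this is FALSE (a lie) because Kate is a knave and Tara is a knave.
- Rose (knave) says "Kate is a knight" - this is FALSE (a lie) because Kate is a knave.
- Tara (knave) says "Rose and I are different types" - this is FALSE (a lie) because Tara is a knave and Rose is a knave.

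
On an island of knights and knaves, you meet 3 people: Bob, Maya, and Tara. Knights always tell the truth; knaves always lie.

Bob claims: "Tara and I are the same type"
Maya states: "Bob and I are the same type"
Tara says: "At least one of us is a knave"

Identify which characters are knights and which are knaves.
Bob is a knight.
Maya is a knave.
Tara is a knight.

Verification:
- Bob (knight) says "Tara and I are the same type" - this is TRUE because Bob is a knight and Tara is a knight.
- Maya (knave) says "Bob and I are the same type" - this is FALSE (a lie) because Maya is a knave and Bob is a knight.
- Tara (knight) says "At least one of us is a knave" - this is TRUE because Maya is a knave.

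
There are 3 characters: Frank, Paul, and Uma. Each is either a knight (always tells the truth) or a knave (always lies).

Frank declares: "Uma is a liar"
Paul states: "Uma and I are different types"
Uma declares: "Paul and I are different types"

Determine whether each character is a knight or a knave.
Frank is a knight.
Paul is a knave.
Uma is a knave.

Verification:
- Frank (knight) says "Uma is a liar" - this is TRUE because Uma is a knave.
- Paul (knave) says "Uma and I are different types" - this is FALSE (a lie) because Paul is a knave and Uma is a knave.
- Uma (knave) says "Paul and I are different types" - this is FALSE (a lie) because Uma is a knave and Paul is a knave.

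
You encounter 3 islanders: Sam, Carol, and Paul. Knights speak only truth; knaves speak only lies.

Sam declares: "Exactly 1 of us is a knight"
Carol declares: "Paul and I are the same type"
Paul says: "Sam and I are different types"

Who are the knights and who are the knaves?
Sam is a knave.
Carol is a knight.
Paul is a knight.

Verification:
- Sam (knave) says "Exactly 1 of us is a knight" - this is FALSE (a lie) because there are 2 knights.
- Carol (knight) says "Paul and I are the same type" - this is TRUE because Carol is a knight and Paul is a knight.
- Paul (knight) says "Sam and I are different types" - this is TRUE because Paul is a knight and Sam is a knave.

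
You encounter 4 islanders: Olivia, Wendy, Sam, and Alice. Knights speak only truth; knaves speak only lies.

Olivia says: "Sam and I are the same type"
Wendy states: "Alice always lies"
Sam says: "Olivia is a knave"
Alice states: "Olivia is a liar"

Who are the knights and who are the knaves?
Olivia is a knave.
Wendy is a knave.
Sam is a knight.
Alice is a knight.

Verification:
- Olivia (knave) says "Sam and I are the same type" - this is FALSE (a lie) because Olivia is a knave and Sam is a knight.
- Wendy (knave) says "Alice always lies" - this is FALSE (a lie) because Alice is a knight.
- Sam (knight) says "Olivia is a knave" - this is TRUE because Olivia is a knave.
- Alice (knight) says "Olivia is a liar" - this is TRUE because Olivia is a knave.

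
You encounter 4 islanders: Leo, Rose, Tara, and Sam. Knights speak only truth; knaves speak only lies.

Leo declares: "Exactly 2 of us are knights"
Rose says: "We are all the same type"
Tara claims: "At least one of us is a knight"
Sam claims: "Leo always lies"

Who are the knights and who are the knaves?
Leo is a knight.
Rose is a knave.
Tara is a knight.
Sam is a knave.

Verification:
- Leo (knight) says "Exactly 2 of us are knights" - this is TRUE because there are 2 knights.
- Rose (knave) says "We are all the same type" - this is FALSE (a lie) because Leo and Tara are knights and Rose and Sam are knaves.
- Tara (knight) says "At least one of us is a knight" - this is TRUE because Leo and Tara are knights.
- Sam (knave) says "Leo always lies" - this is FALSE (a lie) because Leo is a knight.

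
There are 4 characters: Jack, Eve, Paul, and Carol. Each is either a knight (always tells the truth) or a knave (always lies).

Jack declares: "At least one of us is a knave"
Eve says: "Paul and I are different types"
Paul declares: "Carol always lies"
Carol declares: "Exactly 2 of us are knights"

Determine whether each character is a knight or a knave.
Jack is a knight.
Eve is a knave.
Paul is a knave.
Carol is a knight.

Verification:
- Jack (knight) says "At least one of us is a knave" - this is TRUE because Eve and Paul are knaves.
- Eve (knave) says "Paul and I are different types" - this is FALSE (a lie) because Eve is a knave and Paul is a knave.
- Paul (knave) says "Carol always lies" - this is FALSE (a lie) because Carol is a knight.
- Carol (knight) says "Exactly 2 of us are knights" - this is TRUE because there are 2 knights.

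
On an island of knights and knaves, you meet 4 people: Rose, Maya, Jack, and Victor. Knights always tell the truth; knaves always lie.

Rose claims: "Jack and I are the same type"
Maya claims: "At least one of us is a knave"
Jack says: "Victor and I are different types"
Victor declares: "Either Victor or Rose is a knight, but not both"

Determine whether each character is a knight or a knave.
Rose is a knave.
Maya is a knight.
Jack is a knight.
Victor is a knave.

Verification:
- Rose (knave) says "Jack and I are the same type" - this is FALSE (a lie) because Rose is a knave and Jack is a knight.
- Maya (knight) says "At least one of us is a knave" - this is TRUE because Rose and Victor are knaves.
- Jack (knight) says "Victor and I are different types" - this is TRUE because Jack is a knight and Victor is a knave.
- Victor (knave) says "Either Victor or Rose is a knight, but not both" - this is FALSE (a lie) because Victor is a knave and Rose is a knave.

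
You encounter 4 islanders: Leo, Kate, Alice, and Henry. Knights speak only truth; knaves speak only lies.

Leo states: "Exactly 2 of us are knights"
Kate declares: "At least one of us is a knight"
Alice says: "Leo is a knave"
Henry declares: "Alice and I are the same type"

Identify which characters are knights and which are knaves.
Leo is a knave.
Kate is a knight.
Alice is a knight.
Henry is a knight.

Verification:
- Leo (knave) says "Exactly 2 of us are knights" - this is FALSE (a lie) because there are 3 knights.
- Kate (knight) says "At least one of us is a knight" - this is TRUE because Kate, Alice, and Henry are knights.
- Alice (knight) says "Leo is a knave" - this is TRUE because Leo is a knave.
- Henry (knight) says "Alice and I are the same type" - this is TRUE because Henry is a knight and Alice is a knight.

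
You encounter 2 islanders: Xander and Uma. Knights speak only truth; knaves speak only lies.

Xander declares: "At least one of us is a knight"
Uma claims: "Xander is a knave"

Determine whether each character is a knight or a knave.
Xander is a knight.
Uma is a knave.

Verification:
- Xander (knight) says "At least one of us is a knight" - this is TRUE because Xander is a knight.
- Uma (knave) says "Xander is a knave" - this is FALSE (a lie) because Xander is a knight.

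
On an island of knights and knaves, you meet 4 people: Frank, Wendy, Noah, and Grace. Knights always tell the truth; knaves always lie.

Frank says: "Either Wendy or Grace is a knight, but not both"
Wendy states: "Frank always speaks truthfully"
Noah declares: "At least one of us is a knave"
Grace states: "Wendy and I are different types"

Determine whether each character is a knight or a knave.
Frank is a knave.
Wendy is a knave.
Noah is a knight.
Grace is a knave.

Verification:
- Frank (knave) says "Either Wendy or Grace is a knight, but not both" - this is FALSE (a lie) because Wendy is a knave and Grace is a knave.
- Wendy (knave) says "Frank always speaks truthfully" - this is FALSE (a lie) because Frank is a knave.
- Noah (knight) says "At least one of us is a knave" - this is TRUE because Frank, Wendy, and Grace are knaves.
- Grace (knave) says "Wendy and I are different types" - this is FALSE (a lie) because Grace is a knave and Wendy is a knave.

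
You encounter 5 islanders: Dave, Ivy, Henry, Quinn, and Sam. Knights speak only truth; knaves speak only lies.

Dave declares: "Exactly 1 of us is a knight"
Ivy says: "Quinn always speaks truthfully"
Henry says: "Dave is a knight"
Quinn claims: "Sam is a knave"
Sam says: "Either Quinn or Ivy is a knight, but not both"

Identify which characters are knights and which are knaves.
Dave is a knave.
Ivy is a knight.
Henry is a knave.
Quinn is a knight.
Sam is a knave.

Verification:
- Dave (knave) says "Exactly 1 of us is a knight" - this is FALSE (a lie) because there are 2 knights.
- Ivy (knight) says "Quinn always speaks truthfully" - this is TRUE because Quinn is a knight.
- Henry (knave) says "Dave is a knight" - this is FALSE (a lie) because Dave is a knave.
- Quinn (knight) says "Sam is a knave" - this is TRUE because Sam is a knave.
- Sam (knave) says "Either Quinn or Ivy is a knight, but not both" - this is FALSE (a lie) because Quinn is a knight and Ivy is a knight.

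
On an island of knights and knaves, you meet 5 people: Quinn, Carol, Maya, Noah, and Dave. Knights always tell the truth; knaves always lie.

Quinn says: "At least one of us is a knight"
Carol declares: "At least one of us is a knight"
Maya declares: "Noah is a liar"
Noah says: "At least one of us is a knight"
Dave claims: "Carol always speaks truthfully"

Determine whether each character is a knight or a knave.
Quinn is a knight.
Carol is a knight.
Maya is a knave.
Noah is a knight.
Dave is a knight.

Verification:
- Quinn (knight) says "At least one of us is a knight" - this is TRUE because Quinn, Carol, Noah, and Dave are knights.
- Carol (knight) says "At least one of us is a knight" - this is TRUE because Quinn, Carol, Noah, and Dave are knights.
- Maya (knave) says "Noah is a liar" - this is FALSE (a lie) because Noah is a knight.
- Noah (knight) says "At least one of us is a knight" - this is TRUE because Quinn, Carol, Noah, and Dave are knights.
- Dave (knight) says "Carol always speaks truthfully" - this is TRUE because Carol is a knight.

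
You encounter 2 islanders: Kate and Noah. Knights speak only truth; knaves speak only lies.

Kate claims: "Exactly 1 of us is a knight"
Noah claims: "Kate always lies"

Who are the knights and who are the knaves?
Kate is a knight.
Noah is a knave.

Verification:
- Kate (knight) says "Exactly 1 of us is a knight" - this is TRUE because there are 1 knights.
- Noah (knave) says "Kate always lies" - this is FALSE (a lie) because Kate is a knight.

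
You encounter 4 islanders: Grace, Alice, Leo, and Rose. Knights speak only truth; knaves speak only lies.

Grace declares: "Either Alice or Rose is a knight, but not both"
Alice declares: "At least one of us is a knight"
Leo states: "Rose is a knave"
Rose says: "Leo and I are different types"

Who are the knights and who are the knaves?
Grace is a knave.
Alice is a knight.
Leo is a knave.
Rose is a knight.

Verification:
- Grace (knave) says "Either Alice or Rose is a knight, but not both" - this is FALSE (a lie) because Alice is a knight and Rose is a knight.
- Alice (knight) says "At least one of us is a knight" - this is TRUE because Alice and Rose are knights.
- Leo (knave) says "Rose is a knave" - this is FALSE (a lie) because Rose is a knight.
- Rose (knight) says "Leo and I are different types" - this is TRUE because Rose is a knight and Leo is a knave.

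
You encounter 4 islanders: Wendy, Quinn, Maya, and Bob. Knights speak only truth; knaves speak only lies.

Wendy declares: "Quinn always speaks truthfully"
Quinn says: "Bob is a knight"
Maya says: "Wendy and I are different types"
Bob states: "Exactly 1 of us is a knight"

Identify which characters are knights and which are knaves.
Wendy is a knave.
Quinn is a knave.
Maya is a knave.
Bob is a knave.

Verification:
- Wendy (knave) says "Quinn always speaks truthfully" - this is FALSE (a lie) because Quinn is a knave.
- Quinn (knave) says "Bob is a knight" - this is FALSE (a lie) because Bob is a knave.
- Maya (knave) says "Wendy and I are different types" - this is FALSE (a lie) because Maya is a knave and Wendy is a knave.
- Bob (knave) says "Exactly 1 of us is a knight" - this is FALSE (a lie) because there are 0 knights.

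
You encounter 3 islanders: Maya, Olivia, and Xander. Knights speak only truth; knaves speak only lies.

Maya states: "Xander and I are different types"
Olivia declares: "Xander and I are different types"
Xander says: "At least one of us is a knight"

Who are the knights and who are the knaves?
Maya is a knave.
Olivia is a knave.
Xander is a knave.

Verification:
- Maya (knave) says "Xander and I are different types" - this is FALSE (a lie) because Maya is a knave and Xander is a knave.
- Olivia (knave) says "Xander and I are different types" - this is FALSE (a lie) because Olivia is a knave and Xander is a knave.
- Xander (knave) says "At least one of us is a knight" - this is FALSE (a lie) because no one is a knight.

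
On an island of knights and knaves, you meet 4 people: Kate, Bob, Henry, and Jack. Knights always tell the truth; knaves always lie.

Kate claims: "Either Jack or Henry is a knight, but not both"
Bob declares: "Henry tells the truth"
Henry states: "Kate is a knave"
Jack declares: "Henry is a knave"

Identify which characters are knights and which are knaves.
Kate is a knight.
Bob is a knave.
Henry is a knave.
Jack is a knight.

Verification:
- Kate (knight) says "Either Jack or Henry is a knight, but not both" - this is TRUE because Jack is a knight and Henry is a knave.
- Bob (knave) says "Henry tells the truth" - this is FALSE (a lie) because Henry is a knave.
- Henry (knave) says "Kate is a knave" - this is FALSE (a lie) because Kate is a knight.
- Jack (knight) says "Henry is a knave" - this is TRUE because Henry is a knave.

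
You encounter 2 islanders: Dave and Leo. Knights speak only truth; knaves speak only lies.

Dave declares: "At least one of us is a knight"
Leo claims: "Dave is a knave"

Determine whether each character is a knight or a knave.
Dave is a knight.
Leo is a knave.

Verification:
- Dave (knight) says "At least one of us is a knight" - this is TRUE because Dave is a knight.
- Leo (knave) says "Dave is a knave" - this is FALSE (a lie) because Dave is a knight.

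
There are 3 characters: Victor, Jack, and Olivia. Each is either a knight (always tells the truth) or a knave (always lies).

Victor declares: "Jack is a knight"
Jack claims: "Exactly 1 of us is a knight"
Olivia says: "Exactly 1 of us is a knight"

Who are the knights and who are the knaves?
Victor is a knave.
Jack is a knave.
Olivia is a knave.

Verification:
- Victor (knave) says "Jack is a knight" - this is FALSE (a lie) because Jack is a knave.
- Jack (knave) says "Exactly 1 of us is a knight" - this is FALSE (a lie) because there are 0 knights.
- Olivia (knave) says "Exactly 1 of us is a knight" - this is FALSE (a lie) because there are 0 knights.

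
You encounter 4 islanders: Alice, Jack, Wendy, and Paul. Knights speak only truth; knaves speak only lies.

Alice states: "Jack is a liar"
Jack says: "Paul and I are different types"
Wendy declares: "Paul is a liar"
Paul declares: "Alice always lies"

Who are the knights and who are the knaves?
Alice is a knight.
Jack is a knave.
Wendy is a knight.
Paul is a knave.

Verification:
- Alice (knight) says "Jack is a liar" - this is TRUE because Jack is a knave.
- Jack (knave) says "Paul and I are different types" - this is FALSE (a lie) because Jack is a knave and Paul is a knave.
- Wendy (knight) says "Paul is a liar" - this is TRUE because Paul is a knave.
- Paul (knave) says "Alice always lies" - this is FALSE (a lie) because Alice is a knight.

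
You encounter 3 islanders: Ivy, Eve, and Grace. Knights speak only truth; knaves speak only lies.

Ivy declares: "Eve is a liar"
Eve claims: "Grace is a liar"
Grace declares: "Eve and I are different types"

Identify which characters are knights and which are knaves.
Ivy is a knight.
Eve is a knave.
Grace is a knight.

Verification:
- Ivy (knight) says "Eve is a liar" - this is TRUE because Eve is a knave.
- Eve (knave) says "Grace is a liar" - this is FALSE (a lie) because Grace is a knight.
- Grace (knight) says "Eve and I are different types" - this is TRUE because Grace is a knight and Eve is a knave.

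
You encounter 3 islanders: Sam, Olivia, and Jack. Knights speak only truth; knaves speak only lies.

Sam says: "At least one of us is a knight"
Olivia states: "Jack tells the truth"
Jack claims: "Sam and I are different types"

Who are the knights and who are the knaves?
Sam is a knave.
Olivia is a knave.
Jack is a knave.

Verification:
- Sam (knave) says "At least one of us is a knight" - this is FALSE (a lie) because no one is a knight.
- Olivia (knave) says "Jack tells the truth" - this is FALSE (a lie) because Jack is a knave.
- Jack (knave) says "Sam and I are different types" - this is FALSE (a lie) because Jack is a knave and Sam is a knave.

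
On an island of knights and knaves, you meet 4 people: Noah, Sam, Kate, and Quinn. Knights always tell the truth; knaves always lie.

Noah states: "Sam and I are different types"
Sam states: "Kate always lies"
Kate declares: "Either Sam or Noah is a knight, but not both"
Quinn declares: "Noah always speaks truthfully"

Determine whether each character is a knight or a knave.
Noah is a knight.
Sam is a knave.
Kate is a knight.
Quinn is a knight.

Verification:
- Noah (knight) says "Sam and I are different types" - this is TRUE because Noah is a knight and Sam is a knave.
- Sam (knave) says "Kate always lies" - this is FALSE (a lie) because Kate is a knight.
- Kate (knight) says "Either Sam or Noah is a knight, but not both" - this is TRUE because Sam is a knave and Noah is a knight.
- Quinn (knight) says "Noah always speaks truthfully" - this is TRUE because Noah is a knight.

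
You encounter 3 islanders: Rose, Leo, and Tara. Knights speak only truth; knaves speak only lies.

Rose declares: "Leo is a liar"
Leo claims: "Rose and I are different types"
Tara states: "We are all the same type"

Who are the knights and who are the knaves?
Rose is a knave.
Leo is a knight.
Tara is a knave.

Verification:
- Rose (knave) says "Leo is a liar" - this is FALSE (a lie) because Leo is a knight.
- Leo (knight) says "Rose and I are different types" - this is TRUE because Leo is a knight and Rose is a knave.
- Tara (knave) says "We are all the same type" - this is FALSE (a lie) because Leo is a knight and Rose and Tara are knaves.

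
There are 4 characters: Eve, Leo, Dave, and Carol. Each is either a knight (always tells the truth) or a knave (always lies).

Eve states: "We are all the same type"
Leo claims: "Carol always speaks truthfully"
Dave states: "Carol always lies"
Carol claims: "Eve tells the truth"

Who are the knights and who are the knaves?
Eve is a knave.
Leo is a knave.
Dave is a knight.
Carol is a knave.

Verification:
- Eve (knave) says "We are all the same type" - this is FALSE (a lie) because Dave is a knight and Eve, Leo, and Carol are knaves.
- Leo (knave) says "Carol always speaks truthfully" - this is FALSE (a lie) because Carol is a knave.
- Dave (knight) says "Carol always lies" - this is TRUE because Carol is a knave.
- Carol (knave) says "Eve tells the truth" - this is FALSE (a lie) because Eve is a knave.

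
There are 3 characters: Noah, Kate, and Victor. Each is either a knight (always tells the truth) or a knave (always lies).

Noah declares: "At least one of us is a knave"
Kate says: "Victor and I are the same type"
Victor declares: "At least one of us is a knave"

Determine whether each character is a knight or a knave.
Noah is a knight.
Kate is a knave.
Victor is a knight.

Verification:
- Noah (knight) says "At least one of us is a knave" - this is TRUE because Kate is a knave.
- Kate (knave) says "Victor and I are the same type" - this is FALSE (a lie) because Kate is a knave and Victor is a knight.
- Victor (knight) says "At least one of us is a knave" - this is TRUE because Kate is a knave.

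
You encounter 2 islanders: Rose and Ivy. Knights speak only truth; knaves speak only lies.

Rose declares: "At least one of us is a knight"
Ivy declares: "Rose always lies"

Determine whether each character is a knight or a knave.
Rose is a knight.
Ivy is a knave.

Verification:
- Rose (knight) says "At least one of us is a knight" - this is TRUE because Rose is a knight.
- Ivy (knave) says "Rose always lies" - this is FALSE (a lie) because Rose is a knight.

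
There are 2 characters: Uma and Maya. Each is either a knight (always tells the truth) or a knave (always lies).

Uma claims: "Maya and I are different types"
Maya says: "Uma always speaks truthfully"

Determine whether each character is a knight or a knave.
Uma is a knave.
Maya is a knave.

Verification:
- Uma (knave) says "Maya and I are different types" - this is FALSE (a lie) because Uma is a knave and Maya is a knave.
- Maya (knave) says "Uma always speaks truthfully" - this is FALSE (a lie) because Uma is a knave.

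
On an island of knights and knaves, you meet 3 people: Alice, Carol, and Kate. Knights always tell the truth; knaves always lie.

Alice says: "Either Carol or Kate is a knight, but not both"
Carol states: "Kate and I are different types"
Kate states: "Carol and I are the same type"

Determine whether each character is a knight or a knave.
Alice is a knight.
Carol is a knight.
Kate is a knave.

Verification:
- Alice (knight) says "Either Carol or Kate is a knight, but not both" - this is TRUE because Carol is a knight and Kate is a knave.
- Carol (knight) says "Kate and I are different types" - this is TRUE because Carol is a knight and Kate is a knave.
- Kate (knave) says "Carol and I are the same type" - this is FALSE (a lie) because Kate is a knave and Carol is a knight.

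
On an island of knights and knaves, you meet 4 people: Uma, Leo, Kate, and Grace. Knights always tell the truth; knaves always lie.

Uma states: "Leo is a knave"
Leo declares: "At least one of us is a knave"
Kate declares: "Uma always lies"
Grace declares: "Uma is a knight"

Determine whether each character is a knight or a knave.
Uma is a knave.
Leo is a knight.
Kate is a knight.
Grace is a knave.

Verification:
- Uma (knave) says "Leo is a knave" - this is FALSE (a lie) because Leo is a knight.
- Leo (knight) says "At least one of us is a knave" - this is TRUE because Uma and Grace are knaves.
- Kate (knight) says "Uma always lies" - this is TRUE because Uma is a knave.
- Grace (knave) says "Uma is a knight" - this is FALSE (a lie) because Uma is a knave.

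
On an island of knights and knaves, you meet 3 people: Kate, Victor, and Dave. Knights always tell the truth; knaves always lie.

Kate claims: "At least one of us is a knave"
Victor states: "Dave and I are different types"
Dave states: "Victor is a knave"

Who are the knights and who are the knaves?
Kate is a knight.
Victor is a knight.
Dave is a knave.

Verification:
- Kate (knight) says "At least one of us is a knave" - this is TRUE because Dave is a knave.
- Victor (knight) says "Dave and I are different types" - this is TRUE because Victor is a knight and Dave is a knave.
- Dave (knave) says "Victor is a knave" - this is FALSE (a lie) because Victor is a knight.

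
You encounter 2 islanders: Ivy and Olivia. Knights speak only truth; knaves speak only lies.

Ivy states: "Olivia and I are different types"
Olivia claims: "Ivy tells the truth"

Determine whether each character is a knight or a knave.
Ivy is a knave.
Olivia is a knave.

Verification:
- Ivy (knave) says "Olivia and I are different types" - this is FALSE (a lie) because Ivy is a knave and Olivia is a knave.
- Olivia (knave) says "Ivy tells the truth" - this is FALSE (a lie) because Ivy is a knave.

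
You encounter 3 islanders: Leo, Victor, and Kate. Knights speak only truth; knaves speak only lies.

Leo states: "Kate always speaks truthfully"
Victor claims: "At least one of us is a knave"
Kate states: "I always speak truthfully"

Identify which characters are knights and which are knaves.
Leo is a knave.
Victor is a knight.
Kate is a knave.

Verification:
- Leo (knave) says "Kate always speaks truthfully" - this is FALSE (a lie) because Kate is a knave.
- Victor (knight) says "At least one of us is a knave" - this is TRUE because Leo and Kate are knaves.
- Kate (knave) says "I always speak truthfully" - this is FALSE (a lie) because Kate is a knave.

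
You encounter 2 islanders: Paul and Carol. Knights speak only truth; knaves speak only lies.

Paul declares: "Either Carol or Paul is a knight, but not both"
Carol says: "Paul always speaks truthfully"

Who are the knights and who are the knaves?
Paul is a knave.
Carol is a knave.

Verification:
- Paul (knave) says "Either Carol or Paul is a knight, but not both" - this is FALSE (a lie) because Carol is a knave and Paul is a knave.
- Carol (knave) says "Paul always speaks truthfully" - this is FALSE (a lie) because Paul is a knave.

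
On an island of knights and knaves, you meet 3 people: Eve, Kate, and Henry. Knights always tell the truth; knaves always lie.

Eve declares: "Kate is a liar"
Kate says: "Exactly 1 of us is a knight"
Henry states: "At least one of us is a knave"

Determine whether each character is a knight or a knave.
Eve is a knight.
Kate is a knave.
Henry is a knight.

Verification:
- Eve (knight) says "Kate is a liar" - this is TRUE because Kate is a knave.
- Kate (knave) says "Exactly 1 of us is a knight" - this is FALSE (a lie) because there are 2 knights.
- Henry (knight) says "At least one of us is a knave" - this is TRUE because Kate is a knave.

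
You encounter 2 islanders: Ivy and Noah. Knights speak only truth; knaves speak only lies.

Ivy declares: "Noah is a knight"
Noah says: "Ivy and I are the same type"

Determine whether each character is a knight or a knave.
Ivy is a knight.
Noah is a knight.

Verification:
- Ivy (knight) says "Noah is a knight" - this is TRUE because Noah is a knight.
- Noah (knight) says "Ivy and I are the same type" - this is TRUE because Noah is a knight and Ivy is a knight.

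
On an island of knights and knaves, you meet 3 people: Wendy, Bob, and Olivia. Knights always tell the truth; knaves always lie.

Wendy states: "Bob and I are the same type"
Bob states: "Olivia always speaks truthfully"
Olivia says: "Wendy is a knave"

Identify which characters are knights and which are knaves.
Wendy is a knave.
Bob is a knight.
Olivia is a knight.

Verification:
- Wendy (knave) says "Bob and I are the same type" - this is FALSE (a lie) because Wendy is a knave and Bob is a knight.
- Bob (knight) says "Olivia always speaks truthfully" - this is TRUE because Olivia is a knight.
- Olivia (knight) says "Wendy is a knave" - this is TRUE because Wendy is a knave.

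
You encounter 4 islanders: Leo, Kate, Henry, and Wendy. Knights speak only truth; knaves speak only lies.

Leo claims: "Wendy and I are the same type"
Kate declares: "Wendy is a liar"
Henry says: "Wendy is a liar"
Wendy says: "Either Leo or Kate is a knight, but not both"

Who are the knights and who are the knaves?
Leo is a knight.
Kate is a knave.
Henry is a knave.
Wendy is a knight.

Verification:
- Leo (knight) says "Wendy and I are the same type" - this is TRUE because Leo is a knight and Wendy is a knight.
- Kate (knave) says "Wendy is a liar" - this is FALSE (a lie) because Wendy is a knight.
- Henry (knave) says "Wendy is a liar" - this is FALSE (a lie) because Wendy is a knight.
- Wendy (knight) says "Either Leo or Kate is a knight, but not both" - this is TRUE because Leo is a knight and Kate is a knave.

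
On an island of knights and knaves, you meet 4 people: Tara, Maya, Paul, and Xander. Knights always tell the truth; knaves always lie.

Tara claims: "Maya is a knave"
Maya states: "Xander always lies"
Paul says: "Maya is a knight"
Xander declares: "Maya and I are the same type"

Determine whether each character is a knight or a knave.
Tara is a knave.
Maya is a knight.
Paul is a knight.
Xander is a knave.

Verification:
- Tara (knave) says "Maya is a knave" - this is FALSE (a lie) because Maya is a knight.
- Maya (knight) says "Xander always lies" - this is TRUE because Xander is a knave.
- Paul (knight) says "Maya is a knight" - this is TRUE because Maya is a knight.
- Xander (knave) says "Maya and I are the same type" - this is FALSE (a lie) because Xander is a knave and Maya is a knight.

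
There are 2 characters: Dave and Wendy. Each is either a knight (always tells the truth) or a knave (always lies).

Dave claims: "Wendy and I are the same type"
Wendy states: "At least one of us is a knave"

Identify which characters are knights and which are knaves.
Dave is a knave.
Wendy is a knight.

Verification:
- Dave (knave) says "Wendy and I are the same type" - this is FALSE (a lie) because Dave is a knave and Wendy is a knight.
- Wendy (knight) says "At least one of us is a knave" - this is TRUE because Dave is a knave.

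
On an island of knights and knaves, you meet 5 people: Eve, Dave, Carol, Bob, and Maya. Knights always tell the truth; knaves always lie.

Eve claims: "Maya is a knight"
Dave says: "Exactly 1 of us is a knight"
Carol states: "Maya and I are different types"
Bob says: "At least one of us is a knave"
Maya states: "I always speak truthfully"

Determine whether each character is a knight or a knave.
Eve is a knave.
Dave is a knave.
Carol is a knight.
Bob is a knight.
Maya is a knave.

Verification:
- Eve (knave) says "Maya is a knight" - this is FALSE (a lie) because Maya is a knave.
- Dave (knave) says "Exactly 1 of us is a knight" - this is FALSE (a lie) because there are 2 knights.
- Carol (knight) says "Maya and I are different types" - this is TRUE because Carol is a knight and Maya is a knave.
- Bob (knight) says "At least one of us is a knave" - this is TRUE because Eve, Dave, and Maya are knaves.
- Maya (knave) says "I always speak truthfully" - this is FALSE (a lie) because Maya is a knave.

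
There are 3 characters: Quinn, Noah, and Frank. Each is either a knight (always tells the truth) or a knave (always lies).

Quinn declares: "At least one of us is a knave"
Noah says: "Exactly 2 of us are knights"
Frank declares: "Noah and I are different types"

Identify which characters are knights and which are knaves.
Quinn is a knight.
Noah is a knave.
Frank is a knave.

Verification:
- Quinn (knight) says "At least one of us is a knave" - this is TRUE because Noah and Frank are knaves.
- Noah (knave) says "Exactly 2 of us are knights" - this is FALSE (a lie) because there are 1 knights.
- Frank (knave) says "Noah and I are different types" - this is FALSE (a lie) because Frank is a knave and Noah is a knave.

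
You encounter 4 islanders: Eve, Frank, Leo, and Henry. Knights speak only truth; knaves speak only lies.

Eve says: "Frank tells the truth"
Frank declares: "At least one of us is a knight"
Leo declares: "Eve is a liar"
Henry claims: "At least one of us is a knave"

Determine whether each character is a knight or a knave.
Eve is a knight.
Frank is a knight.
Leo is a knave.
Henry is a knight.

Verification:
- Eve (knight) says "Frank tells the truth" - this is TRUE because Frank is a knight.
- Frank (knight) says "At least one of us is a knight" - this is TRUE because Eve, Frank, and Henry are knights.
- Leo (knave) says "Eve is a liar" - this is FALSE (a lie) because Eve is a knight.
- Henry (knight) says "At least one of us is a knave" - this is TRUE because Leo is a knave.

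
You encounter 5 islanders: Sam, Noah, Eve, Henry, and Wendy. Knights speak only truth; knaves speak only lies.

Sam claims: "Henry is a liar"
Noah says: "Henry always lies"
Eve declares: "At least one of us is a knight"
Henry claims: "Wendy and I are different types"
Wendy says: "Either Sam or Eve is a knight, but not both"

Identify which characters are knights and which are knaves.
Sam is a knight.
Noah is a knight.
Eve is a knight.
Henry is a knave.
Wendy is a knave.

Verification:
- Sam (knight) says "Henry is a liar" - this is TRUE because Henry is a knave.
- Noah (knight) says "Henry always lies" - this is TRUE because Henry is a knave.
- Eve (knight) says "At least one of us is a knight" - this is TRUE because Sam, Noah, and Eve are knights.
- Henry (knave) says "Wendy and I are different types" - this is FALSE (a lie) because Henry is a knave and Wendy is a knave.
- Wendy (knave) says "Either Sam or Eve is a knight, but not both" - this is FALSE (a lie) because Sam is a knight and Eve is a knight.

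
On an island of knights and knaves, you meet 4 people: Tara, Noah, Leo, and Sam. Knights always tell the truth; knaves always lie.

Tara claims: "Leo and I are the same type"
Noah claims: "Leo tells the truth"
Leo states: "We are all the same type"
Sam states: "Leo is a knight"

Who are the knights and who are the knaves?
Tara is a knight.
Noah is a knight.
Leo is a knight.
Sam is a knight.

Verification:
- Tara (knight) says "Leo and I are the same type" - this is TRUE because Tara is a knight and Leo is a knight.
- Noah (knight) says "Leo tells the truth" - this is TRUE because Leo is a knight.
- Leo (knight) says "We are all the same type" - this is TRUE because Tara, Noah, Leo, and Sam are knights.
- Sam (knight) says "Leo is a knight" - this is TRUE because Leo is a knight.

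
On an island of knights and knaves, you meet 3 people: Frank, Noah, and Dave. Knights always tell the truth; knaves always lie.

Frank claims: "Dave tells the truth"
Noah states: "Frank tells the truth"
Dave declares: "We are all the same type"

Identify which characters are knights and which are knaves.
Frank is a knight.
Noah is a knight.
Dave is a knight.

Verification:
- Frank (knight) says "Dave tells the truth" - this is TRUE because Dave is a knight.
- Noah (knight) says "Frank tells the truth" - this is TRUE because Frank is a knight.
- Dave (knight) says "We are all the same type" - this is TRUE because Frank, Noah, and Dave are knights.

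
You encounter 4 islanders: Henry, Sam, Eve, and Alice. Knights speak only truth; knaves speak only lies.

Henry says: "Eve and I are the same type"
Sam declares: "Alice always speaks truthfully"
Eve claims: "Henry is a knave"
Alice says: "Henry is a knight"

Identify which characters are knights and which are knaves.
Henry is a knave.
Sam is a knave.
Eve is a knight.
Alice is a knave.

Verification:
- Henry (knave) says "Eve and I are the same type" - this is FALSE (a lie) because Henry is a knave and Eve is a knight.
- Sam (knave) says "Alice always speaks truthfully" - this is FALSE (a lie) because Alice is a knave.
- Eve (knight) says "Henry is a knave" - this is TRUE because Henry is a knave.
- Alice (knave) says "Henry is a knight" - this is FALSE (a lie) because Henry is a knave.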